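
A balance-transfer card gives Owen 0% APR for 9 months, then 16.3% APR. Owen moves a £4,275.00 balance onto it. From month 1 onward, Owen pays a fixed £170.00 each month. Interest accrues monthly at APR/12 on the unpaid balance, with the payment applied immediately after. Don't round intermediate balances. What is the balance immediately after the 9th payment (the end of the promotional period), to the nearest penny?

Promo months 1–9 at r₀ = 0%/12 = 0; months 10+ at r₁ = 16.3%/12 = 0.0135833.
After month 9 (no interest yet): B = £4,275.00 − 9·£170.00 = £2,745.00.

£2,745.00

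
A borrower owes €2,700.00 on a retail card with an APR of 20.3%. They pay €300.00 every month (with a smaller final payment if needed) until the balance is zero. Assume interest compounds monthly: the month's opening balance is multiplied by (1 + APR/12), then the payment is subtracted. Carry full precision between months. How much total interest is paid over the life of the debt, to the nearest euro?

€254

Monthly rate r = 20.3%/12 = 1.69167% = 0.0169167.
Payoff takes n = ⌈−ln(1 − rB₀/P)/ln(1+r)⌉ = ⌈9.846⌉ = 10 payments; the last is €254.15.
Total paid = 9·€300.00 + €254.15 = €2,954.15.
Total interest = total paid − principal = €2,954.15 − €2,700.00 = €254.15.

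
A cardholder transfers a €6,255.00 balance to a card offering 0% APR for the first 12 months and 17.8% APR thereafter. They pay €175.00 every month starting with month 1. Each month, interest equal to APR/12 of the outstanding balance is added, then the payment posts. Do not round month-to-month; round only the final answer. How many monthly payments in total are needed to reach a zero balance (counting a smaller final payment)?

Promo months 1–12 at r₀ = 0%/12 = 0; months 13+ at r₁ = 17.8%/12 = 0.0148333.
After month 12 (no interest yet): B = €6,255.00 − 12·€175.00 = €4,155.00.
Then at r₁ with €175.00/mo: n₂ = −ln(1 − r₁·B/P)/ln(1+r₁) ≈ 29.49 → 30 more payments.

42 payments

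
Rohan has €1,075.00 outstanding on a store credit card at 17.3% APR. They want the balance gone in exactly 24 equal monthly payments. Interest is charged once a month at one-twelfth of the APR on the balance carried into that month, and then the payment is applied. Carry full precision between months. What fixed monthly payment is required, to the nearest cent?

Monthly rate r = 17.3%/12 = 1.44167% = 0.0144167.
Level-payment amortization: P = B₀·r / (1 − (1+r)^(−n)) = 1075.00·0.0144167 / (1 − 1.01442^(−24)).
Denominator 1 − (1+r)^(−24) = 0.290737536.
P = 15.4979 / 0.290737536 ≈ 53.31.

€53.31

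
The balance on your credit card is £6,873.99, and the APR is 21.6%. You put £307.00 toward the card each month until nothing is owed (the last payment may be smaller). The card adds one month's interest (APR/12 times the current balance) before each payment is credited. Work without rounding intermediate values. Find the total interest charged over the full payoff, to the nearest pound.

£2,004

Monthly rate r = 21.6%/12 = 1.8% = 0.018.
Payoff takes n = ⌈−ln(1 − rB₀/P)/ln(1+r)⌉ = ⌈28.918⌉ = 29 payments; the last is £282.07.
Total paid = 28·£307.00 + £282.07 = £8,878.07.
Total interest = total paid − principal = £8,878.07 − £6,873.99 = £2,004.08.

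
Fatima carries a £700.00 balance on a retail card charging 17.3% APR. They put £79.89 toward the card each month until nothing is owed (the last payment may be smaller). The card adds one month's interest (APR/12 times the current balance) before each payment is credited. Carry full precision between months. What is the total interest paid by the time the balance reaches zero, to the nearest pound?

£54

Monthly rate r = 17.3%/12 = 1.44167% = 0.0144167.
Payoff takes n = ⌈−ln(1 − rB₀/P)/ln(1+r)⌉ = ⌈9.434⌉ = 10 payments; the last is £34.84.
Total paid = 9·£79.89 + £34.84 = £753.85.
Total interest = total paid − principal = £753.85 − £700.00 = £53.85.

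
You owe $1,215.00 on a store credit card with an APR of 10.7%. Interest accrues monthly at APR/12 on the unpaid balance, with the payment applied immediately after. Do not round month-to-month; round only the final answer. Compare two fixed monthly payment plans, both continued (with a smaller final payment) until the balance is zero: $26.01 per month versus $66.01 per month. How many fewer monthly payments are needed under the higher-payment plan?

40 fewer payments

Monthly rate r = 10.7%/12 = 0.891667% = 0.00891667.
At $26.01/mo: n = ⌈−ln(1 − rB₀/P)/ln(1+r)⌉ = 61 payments (last $17.96); total interest = total paid − $1,215.00 = $363.56.
At $66.01/mo: 21 payments (last $12.92); total interest $118.12.
Payments saved = 61 − 21 = 40.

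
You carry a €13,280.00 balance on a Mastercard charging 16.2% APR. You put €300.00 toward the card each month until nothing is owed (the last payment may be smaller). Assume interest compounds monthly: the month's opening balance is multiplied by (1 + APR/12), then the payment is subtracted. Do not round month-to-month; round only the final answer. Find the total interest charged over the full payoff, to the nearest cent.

€7,085.53

Monthly rate r = 16.2%/12 = 1.35% = 0.0135.
Payoff takes n = ⌈−ln(1 − rB₀/P)/ln(1+r)⌉ = ⌈67.884⌉ = 68 payments; the last is €265.53.
Total paid = 67·€300.00 + €265.53 = €20,365.53.
Total interest = total paid − principal = €20,365.53 − €13,280.00 = €7,085.53.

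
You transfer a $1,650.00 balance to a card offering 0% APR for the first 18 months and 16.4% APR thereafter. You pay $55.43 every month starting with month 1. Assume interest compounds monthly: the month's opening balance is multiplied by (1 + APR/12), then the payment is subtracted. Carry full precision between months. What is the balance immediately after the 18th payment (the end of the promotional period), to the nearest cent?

Promo months 1–18 at r₀ = 0%/12 = 0; months 19+ at r₁ = 16.4%/12 = 0.0136667.
After month 18 (no interest yet): B = $1,650.00 − 18·$55.43 = $652.26.

$652.26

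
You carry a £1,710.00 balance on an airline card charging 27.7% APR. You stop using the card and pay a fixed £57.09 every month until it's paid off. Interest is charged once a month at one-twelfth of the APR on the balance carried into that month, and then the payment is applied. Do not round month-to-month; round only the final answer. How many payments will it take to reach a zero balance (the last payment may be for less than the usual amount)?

52 months

Monthly rate r = 27.7%/12 = 2.30833% = 0.0230833.
Recurrence: B ← B·(1+r) − £57.09.
Month 1: interest £39.47; balance after payment £1,692.38.
Month 2: interest £39.07; balance after payment £1,674.36.
Closed form: n = −ln(1 − rB₀/P)/ln(1+r) = −ln(0.30859)/ln(1.02308) ≈ 51.520, so the balance reaches zero during payment 52.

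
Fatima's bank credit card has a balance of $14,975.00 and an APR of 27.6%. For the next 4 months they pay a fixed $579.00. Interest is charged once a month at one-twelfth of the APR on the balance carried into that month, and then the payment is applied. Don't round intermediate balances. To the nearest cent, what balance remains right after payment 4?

$14,003.83

Monthly rate r = 27.6%/12 = 2.3% = 0.023.
Each month: B ← B·(1+r) − $579.00.
Month 1: interest $344.43; balance after payment $14,740.42.
Month 2: interest $339.03; balance after payment $14,500.45.
Month 3: interest $333.51; balance after payment $14,254.97.
Month 4: interest $327.86; balance after payment $14,003.83.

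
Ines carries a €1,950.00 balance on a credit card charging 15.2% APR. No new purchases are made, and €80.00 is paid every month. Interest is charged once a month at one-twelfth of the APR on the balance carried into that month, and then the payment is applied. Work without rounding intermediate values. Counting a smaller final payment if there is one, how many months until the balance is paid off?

30 months

Monthly rate r = 15.2%/12 = 1.26667% = 0.0126667.
Recurrence: B ← B·(1+r) − €80.00.
Month 1: interest €24.70; balance after payment €1,894.70.
Month 2: interest €24.00; balance after payment €1,838.70.
Closed form: n = −ln(1 − rB₀/P)/ln(1+r) = −ln(0.69125)/ln(1.01267) ≈ 29.336, so the balance reaches zero during payment 30.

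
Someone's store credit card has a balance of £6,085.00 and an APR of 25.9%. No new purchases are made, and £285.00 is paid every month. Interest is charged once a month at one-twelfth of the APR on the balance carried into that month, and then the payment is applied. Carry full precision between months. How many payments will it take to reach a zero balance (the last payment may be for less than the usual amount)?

29 months

Monthly rate r = 25.9%/12 = 2.15833% = 0.0215833.
Recurrence: B ← B·(1+r) − £285.00.
Month 1: interest £131.33; balance after payment £5,931.33.
Month 2: interest £128.02; balance after payment £5,774.35.
Closed form: n = −ln(1 − rB₀/P)/ln(1+r) = −ln(0.53918)/ln(1.02158) ≈ 28.928, so the balance reaches zero during payment 29.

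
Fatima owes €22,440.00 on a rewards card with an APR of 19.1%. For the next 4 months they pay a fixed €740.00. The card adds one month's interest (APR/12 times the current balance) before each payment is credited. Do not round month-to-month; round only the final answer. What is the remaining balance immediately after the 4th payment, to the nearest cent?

Monthly rate r = 19.1%/12 = 1.59167% = 0.0159167.
Each month: B ← B·(1+r) − €740.00.
Month 1: interest €357.17; balance after payment €22,057.17.
Month 2: interest €351.08; balance after payment €21,668.25.
Month 3: interest €344.89; balance after payment €21,273.13.
Month 4: interest €338.60; balance after payment €20,871.73.

€20,871.73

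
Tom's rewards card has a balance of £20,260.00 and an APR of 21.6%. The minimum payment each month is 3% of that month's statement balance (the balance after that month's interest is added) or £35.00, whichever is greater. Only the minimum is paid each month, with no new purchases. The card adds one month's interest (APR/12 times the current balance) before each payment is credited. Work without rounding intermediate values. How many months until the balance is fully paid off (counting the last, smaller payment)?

Monthly rate r = 21.6%/12 = 1.8% = 0.018.
While 3% of the post-interest balance exceeds £35.00, each month B ← (B·(1+r))·(1 − 0.03), i.e. B shrinks by the factor (1+r)·0.97 = 0.98746.
This holds for months 1–228. Entering month 229 the balance is £1,140.48; 3% of the post-interest balance is now below £35.00, so the flat £35.00 minimum applies from here.
From month 229 a fixed £35.00 at rate r clears £1,140.48 in 50 more payments. Total: 228 + 50 = 278 months.

278 months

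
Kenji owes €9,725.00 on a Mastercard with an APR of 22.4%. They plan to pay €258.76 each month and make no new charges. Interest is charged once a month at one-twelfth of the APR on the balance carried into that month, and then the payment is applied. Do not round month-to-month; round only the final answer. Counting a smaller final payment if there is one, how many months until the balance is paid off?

Monthly rate r = 22.4%/12 = 1.86667% = 0.0186667.
Recurrence: B ← B·(1+r) − €258.76.
Month 1: interest €181.53; balance after payment €9,647.77.
Month 2: interest €180.09; balance after payment €9,569.11.
Closed form: n = −ln(1 − rB₀/P)/ln(1+r) = −ln(0.29845)/ln(1.01867) ≈ 65.379, so the balance reaches zero during payment 66.

66 months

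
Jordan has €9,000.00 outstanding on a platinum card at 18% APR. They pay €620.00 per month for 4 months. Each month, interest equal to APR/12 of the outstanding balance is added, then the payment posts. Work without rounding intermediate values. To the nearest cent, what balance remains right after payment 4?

Monthly rate r = 18%/12 = 1.5% = 0.015.
Each month: B ← B·(1+r) − €620.00.
Month 1: interest €135.00; balance after payment €8,515.00.
Month 2: interest €127.72; balance after payment €8,022.73.
Month 3: interest €120.34; balance after payment €7,523.07.
Month 4: interest €112.85; balance after payment €7,015.91.

€7,015.91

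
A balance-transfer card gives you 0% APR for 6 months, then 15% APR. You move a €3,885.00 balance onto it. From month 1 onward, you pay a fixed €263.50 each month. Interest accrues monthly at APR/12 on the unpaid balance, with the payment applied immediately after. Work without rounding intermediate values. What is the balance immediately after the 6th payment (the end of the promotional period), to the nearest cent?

€2,304.00

Promo months 1–6 at r₀ = 0%/12 = 0; months 7+ at r₁ = 15%/12 = 0.0125.
After month 6 (no interest yet): B = €3,885.00 − 6·€263.50 = €2,304.00.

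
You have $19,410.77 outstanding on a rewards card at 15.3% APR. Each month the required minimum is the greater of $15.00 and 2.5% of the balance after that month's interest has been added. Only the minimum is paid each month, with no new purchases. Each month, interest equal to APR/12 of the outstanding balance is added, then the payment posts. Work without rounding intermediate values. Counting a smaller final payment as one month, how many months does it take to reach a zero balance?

332 months

Monthly rate r = 15.3%/12 = 1.275% = 0.01275.
While 2.5% of the post-interest balance exceeds $15.00, each month B ← (B·(1+r))·(1 − 0.025), i.e. B shrinks by the factor (1+r)·0.975 = 0.98743.
This holds for months 1–276. Entering month 277 the balance is $591.48; 2.5% of the post-interest balance is now below $15.00, so the flat $15.00 minimum applies from here.
From month 277 a fixed $15.00 at rate r clears $591.48 in 56 more payments. Total: 276 + 56 = 332 months.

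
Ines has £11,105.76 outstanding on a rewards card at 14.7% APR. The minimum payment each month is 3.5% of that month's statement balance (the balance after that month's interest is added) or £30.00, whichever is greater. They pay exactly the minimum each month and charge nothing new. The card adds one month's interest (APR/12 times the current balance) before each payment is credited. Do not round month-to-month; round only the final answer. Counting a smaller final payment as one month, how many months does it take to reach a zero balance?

Monthly rate r = 14.7%/12 = 1.225% = 0.01225.
While 3.5% of the post-interest balance exceeds £30.00, each month B ← (B·(1+r))·(1 − 0.035), i.e. B shrinks by the factor (1+r)·0.965 = 0.97682.
This holds for months 1–110. Entering month 111 the balance is £841.80; 3.5% of the post-interest balance is now below £30.00, so the flat £30.00 minimum applies from here.
From month 111 a fixed £30.00 at rate r clears £841.80 in 35 more payments. Total: 110 + 35 = 145 months.

145 months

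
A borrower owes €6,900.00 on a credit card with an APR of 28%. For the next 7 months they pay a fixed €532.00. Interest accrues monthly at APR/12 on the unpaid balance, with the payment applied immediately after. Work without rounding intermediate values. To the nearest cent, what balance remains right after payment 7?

€4,113.97

Monthly rate r = 28%/12 = 2.33333% = 0.0233333.
Each month: B ← B·(1+r) − €532.00.
Month 1: interest €161.00; balance after payment €6,529.00.
Month 2: interest €152.34; balance after payment €6,149.34.
Month 3: interest €143.48; balance after payment €5,760.83.
Month 4: interest €134.42; balance after payment €5,363.25.
Month 5: interest €125.14; balance after payment €4,956.39.
Month 6: interest €115.65; balance after payment €4,540.04.
Month 7: interest €105.93; balance after payment €4,113.97.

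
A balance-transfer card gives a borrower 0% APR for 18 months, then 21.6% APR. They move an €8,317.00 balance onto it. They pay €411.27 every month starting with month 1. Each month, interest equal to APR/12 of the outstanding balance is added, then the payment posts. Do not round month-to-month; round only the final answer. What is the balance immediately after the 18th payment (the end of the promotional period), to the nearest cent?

Promo months 1–18 at r₀ = 0%/12 = 0; months 19+ at r₁ = 21.6%/12 = 0.018.
After month 18 (no interest yet): B = €8,317.00 − 18·€411.27 = €914.14.

€914.14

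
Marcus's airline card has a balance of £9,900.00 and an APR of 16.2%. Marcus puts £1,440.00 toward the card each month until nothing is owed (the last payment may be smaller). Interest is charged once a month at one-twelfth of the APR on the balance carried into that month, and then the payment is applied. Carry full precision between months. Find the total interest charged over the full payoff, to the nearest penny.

Monthly rate r = 16.2%/12 = 1.35% = 0.0135.
Payoff takes n = ⌈−ln(1 − rB₀/P)/ln(1+r)⌉ = ⌈7.264⌉ = 8 payments; the last is £381.84.
Total paid = 7·£1,440.00 + £381.84 = £10,461.84.
Total interest = total paid − principal = £10,461.84 − £9,900.00 = £561.84.

£561.84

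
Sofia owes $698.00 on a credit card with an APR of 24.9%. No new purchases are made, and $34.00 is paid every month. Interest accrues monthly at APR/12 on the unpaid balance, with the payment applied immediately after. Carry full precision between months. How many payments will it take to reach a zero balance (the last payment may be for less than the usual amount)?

Monthly rate r = 24.9%/12 = 2.075% = 0.02075.
Recurrence: B ← B·(1+r) − $34.00.
Month 1: interest $14.48; balance after payment $678.48.
Month 2: interest $14.08; balance after payment $658.56.
Closed form: n = −ln(1 − rB₀/P)/ln(1+r) = −ln(0.57401)/ln(1.02075) ≈ 27.028, so the balance reaches zero during payment 28.

28 payments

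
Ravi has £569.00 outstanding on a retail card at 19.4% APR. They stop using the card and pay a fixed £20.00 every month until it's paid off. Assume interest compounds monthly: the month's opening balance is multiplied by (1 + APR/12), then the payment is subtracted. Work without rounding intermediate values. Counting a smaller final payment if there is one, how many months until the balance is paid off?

Monthly rate r = 19.4%/12 = 1.61667% = 0.0161667.
Recurrence: B ← B·(1+r) − £20.00.
Month 1: interest £9.20; balance after payment £558.20.
Month 2: interest £9.02; balance after payment £547.22.
Closed form: n = −ln(1 − rB₀/P)/ln(1+r) = −ln(0.54006)/ln(1.01617) ≈ 38.415, so the balance reaches zero during payment 39.

39 payments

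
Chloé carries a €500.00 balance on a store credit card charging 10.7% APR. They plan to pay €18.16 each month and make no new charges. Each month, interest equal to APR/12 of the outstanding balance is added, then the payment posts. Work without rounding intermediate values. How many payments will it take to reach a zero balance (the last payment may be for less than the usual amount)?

Monthly rate r = 10.7%/12 = 0.891667% = 0.00891667.
Recurrence: B ← B·(1+r) − €18.16.
Month 1: interest €4.46; balance after payment €486.30.
Month 2: interest €4.34; balance after payment €472.47.
Closed form: n = −ln(1 − rB₀/P)/ln(1+r) = −ln(0.7545)/ln(1.00892) ≈ 31.734, so the balance reaches zero during payment 32.

32 months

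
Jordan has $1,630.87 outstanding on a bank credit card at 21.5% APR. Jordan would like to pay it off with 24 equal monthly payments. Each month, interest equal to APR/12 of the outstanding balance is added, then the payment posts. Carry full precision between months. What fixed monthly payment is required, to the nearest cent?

Monthly rate r = 21.5%/12 = 1.79167% = 0.0179167.
Level-payment amortization: P = B₀·r / (1 − (1+r)^(−n)) = 1630.87·0.0179167 / (1 − 1.01792^(−24)).
Denominator 1 − (1+r)^(−24) = 0.347009905.
P = 29.2198 / 0.347009905 ≈ 84.20.

$84.20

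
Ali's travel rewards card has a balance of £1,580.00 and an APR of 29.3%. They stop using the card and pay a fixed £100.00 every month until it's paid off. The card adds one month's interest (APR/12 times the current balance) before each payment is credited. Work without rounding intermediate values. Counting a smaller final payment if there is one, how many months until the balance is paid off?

21 months

Monthly rate r = 29.3%/12 = 2.44167% = 0.0244167.
Recurrence: B ← B·(1+r) − £100.00.
Month 1: interest £38.58; balance after payment £1,518.58.
Month 2: interest £37.08; balance after payment £1,455.66.
Closed form: n = −ln(1 − rB₀/P)/ln(1+r) = −ln(0.61422)/ln(1.02442) ≈ 20.205, so the balance reaches zero during payment 21.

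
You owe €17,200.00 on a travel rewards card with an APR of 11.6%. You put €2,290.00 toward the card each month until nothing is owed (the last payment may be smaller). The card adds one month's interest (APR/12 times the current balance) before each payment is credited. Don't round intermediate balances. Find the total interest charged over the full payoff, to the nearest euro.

Monthly rate r = 11.6%/12 = 0.966667% = 0.00966667.
Payoff takes n = ⌈−ln(1 − rB₀/P)/ln(1+r)⌉ = ⌈7.835⌉ = 8 payments; the last is €1,914.06.
Total paid = 7·€2,290.00 + €1,914.06 = €17,944.06.
Total interest = total paid − principal = €17,944.06 − €17,200.00 = €744.06.

€744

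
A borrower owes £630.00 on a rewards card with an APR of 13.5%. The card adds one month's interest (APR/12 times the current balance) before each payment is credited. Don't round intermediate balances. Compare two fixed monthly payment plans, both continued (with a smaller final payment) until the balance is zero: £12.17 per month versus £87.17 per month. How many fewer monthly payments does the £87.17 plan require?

71 fewer payments

Monthly rate r = 13.5%/12 = 1.125% = 0.01125.
At £12.17/mo: n = ⌈−ln(1 − rB₀/P)/ln(1+r)⌉ = 79 payments (last £0.62); total interest = total paid − £630.00 = £319.88.
At £87.17/mo: 8 payments (last £50.71); total interest £30.90.
Payments saved = 79 − 8 = 71.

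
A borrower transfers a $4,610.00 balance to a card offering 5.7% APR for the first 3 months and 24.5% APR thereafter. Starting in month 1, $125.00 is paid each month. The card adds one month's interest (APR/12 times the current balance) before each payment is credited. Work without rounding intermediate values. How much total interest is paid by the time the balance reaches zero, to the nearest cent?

$3,256.98

Promo months 1–3 at r₀ = 5.7%/12 = 0.00475; months 4+ at r₁ = 24.5%/12 = 0.0204167.
After month 3: iterate B ← B·(1+r₀) − $125.00 for 3 months → $4,299.22.
Then at r₁ with $125.00/mo: n₂ = −ln(1 − r₁·B/P)/ln(1+r₁) ≈ 59.94 → 60 more payments.
Total paid = 62·$125.00 + $116.98 = $7,866.98; interest = $7,866.98 − $4,610.00 = $3,256.98.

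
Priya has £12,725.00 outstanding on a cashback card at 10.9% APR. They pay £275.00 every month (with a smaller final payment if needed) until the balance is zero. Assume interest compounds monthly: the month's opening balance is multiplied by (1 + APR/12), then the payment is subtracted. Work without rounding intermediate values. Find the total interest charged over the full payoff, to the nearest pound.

Monthly rate r = 10.9%/12 = 0.908333% = 0.00908333.
Payoff takes n = ⌈−ln(1 − rB₀/P)/ln(1+r)⌉ = ⌈60.301⌉ = 61 payments; the last is £83.08.
Total paid = 60·£275.00 + £83.08 = £16,583.08.
Total interest = total paid − principal = £16,583.08 − £12,725.00 = £3,858.08.

£3,858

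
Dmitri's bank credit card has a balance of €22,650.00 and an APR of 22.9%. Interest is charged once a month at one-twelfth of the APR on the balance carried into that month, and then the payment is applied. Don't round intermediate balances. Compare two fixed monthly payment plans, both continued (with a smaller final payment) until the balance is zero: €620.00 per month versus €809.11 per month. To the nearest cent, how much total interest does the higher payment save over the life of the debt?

€6,475.78

Monthly rate r = 22.9%/12 = 1.90833% = 0.0190833.
At €620.00/mo: n = ⌈−ln(1 − rB₀/P)/ln(1+r)⌉ = 64 payments (last €119.61); total interest = total paid − €22,650.00 = €16,529.61.
At €809.11/mo: 41 payments (last €339.43); total interest €10,053.83.
Interest saved = €16,529.61 − €10,053.83 = €6,475.78.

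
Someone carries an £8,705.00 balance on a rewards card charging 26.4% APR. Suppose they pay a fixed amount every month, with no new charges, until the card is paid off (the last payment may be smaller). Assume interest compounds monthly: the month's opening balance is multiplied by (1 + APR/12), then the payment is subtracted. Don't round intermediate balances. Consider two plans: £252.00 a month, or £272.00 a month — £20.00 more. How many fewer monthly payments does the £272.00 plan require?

10 fewer payments

Monthly rate r = 26.4%/12 = 2.2% = 0.022.
At £252.00/mo: n = ⌈−ln(1 − rB₀/P)/ln(1+r)⌉ = 66 payments (last £144.89); total interest = total paid − £8,705.00 = £7,819.89.
At £272.00/mo: 56 payments (last £259.95); total interest £6,514.95.
Payments saved = 66 − 56 = 10.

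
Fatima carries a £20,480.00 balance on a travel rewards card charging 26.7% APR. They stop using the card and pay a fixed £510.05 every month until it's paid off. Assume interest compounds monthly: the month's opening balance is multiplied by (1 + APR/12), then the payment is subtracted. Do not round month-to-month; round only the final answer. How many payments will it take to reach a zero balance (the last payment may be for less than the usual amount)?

102 payments

Monthly rate r = 26.7%/12 = 2.225% = 0.02225.
Recurrence: B ← B·(1+r) − £510.05.
Month 1: interest £455.68; balance after payment £20,425.63.
Month 2: interest £454.47; balance after payment £20,370.05.
Closed form: n = −ln(1 − rB₀/P)/ln(1+r) = −ln(0.1066)/ln(1.02225) ≈ 101.731, so the balance reaches zero during payment 102.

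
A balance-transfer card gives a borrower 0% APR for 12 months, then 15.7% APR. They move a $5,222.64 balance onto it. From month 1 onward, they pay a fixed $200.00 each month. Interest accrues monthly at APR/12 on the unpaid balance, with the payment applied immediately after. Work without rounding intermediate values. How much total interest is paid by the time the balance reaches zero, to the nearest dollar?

Promo months 1–12 at r₀ = 0%/12 = 0; months 13+ at r₁ = 15.7%/12 = 0.0130833.
After month 12 (no interest yet): B = $5,222.64 − 12·$200.00 = $2,822.64.
Then at r₁ with $200.00/mo: n₂ = −ln(1 − r₁·B/P)/ln(1+r₁) ≈ 15.70 → 16 more payments.
Total paid = 27·$200.00 + $141.17 = $5,541.17; interest = $5,541.17 − $5,222.64 = $318.53.

$319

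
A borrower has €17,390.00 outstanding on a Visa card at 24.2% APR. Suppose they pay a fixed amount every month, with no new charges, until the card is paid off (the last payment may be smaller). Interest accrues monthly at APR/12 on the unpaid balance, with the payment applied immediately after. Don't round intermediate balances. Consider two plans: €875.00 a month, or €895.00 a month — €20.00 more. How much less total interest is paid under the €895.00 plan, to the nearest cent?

€153.28

Monthly rate r = 24.2%/12 = 2.01667% = 0.0201667.
At €875.00/mo: n = ⌈−ln(1 − rB₀/P)/ln(1+r)⌉ = 26 payments (last €571.98); total interest = total paid − €17,390.00 = €5,056.98.
At €895.00/mo: 25 payments (last €813.70); total interest €4,903.70.
Interest saved = €5,056.98 − €4,903.70 = €153.28.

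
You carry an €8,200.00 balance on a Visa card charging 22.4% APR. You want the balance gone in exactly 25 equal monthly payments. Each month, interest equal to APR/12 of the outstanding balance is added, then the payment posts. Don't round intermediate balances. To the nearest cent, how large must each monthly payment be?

Monthly rate r = 22.4%/12 = 1.86667% = 0.0186667.
Level-payment amortization: P = B₀·r / (1 − (1+r)^(−n)) = 8200.00·0.0186667 / (1 − 1.01867^(−25)).
Denominator 1 − (1+r)^(−25) = 0.370207303.
P = 153.067 / 0.370207303 ≈ 413.46.

€413.46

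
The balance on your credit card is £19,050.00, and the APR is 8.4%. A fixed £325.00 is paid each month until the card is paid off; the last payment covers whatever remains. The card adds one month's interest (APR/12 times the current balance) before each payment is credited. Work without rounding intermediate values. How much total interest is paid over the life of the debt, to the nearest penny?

Monthly rate r = 8.4%/12 = 0.7% = 0.007.
Payoff takes n = ⌈−ln(1 − rB₀/P)/ln(1+r)⌉ = ⌈75.714⌉ = 76 payments; the last is £232.41.
Total paid = 75·£325.00 + £232.41 = £24,607.41.
Total interest = total paid − principal = £24,607.41 − £19,050.00 = £5,557.41.

£5,557.41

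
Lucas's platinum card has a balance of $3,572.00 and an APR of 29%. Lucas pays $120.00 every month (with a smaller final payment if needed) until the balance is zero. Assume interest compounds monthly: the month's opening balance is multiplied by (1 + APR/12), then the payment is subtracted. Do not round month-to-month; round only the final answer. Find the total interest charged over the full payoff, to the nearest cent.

$2,813.79

Monthly rate r = 29%/12 = 2.41667% = 0.0241667.
Payoff takes n = ⌈−ln(1 − rB₀/P)/ln(1+r)⌉ = ⌈53.213⌉ = 54 payments; the last is $25.79.
Total paid = 53·$120.00 + $25.79 = $6,385.79.
Total interest = total paid − principal = $6,385.79 − $3,572.00 = $2,813.79.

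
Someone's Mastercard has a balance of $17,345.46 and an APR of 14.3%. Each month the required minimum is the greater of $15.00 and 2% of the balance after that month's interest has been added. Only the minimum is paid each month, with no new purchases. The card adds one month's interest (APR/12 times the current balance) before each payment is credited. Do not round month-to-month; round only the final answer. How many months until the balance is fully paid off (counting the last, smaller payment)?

453 months

Monthly rate r = 14.3%/12 = 1.19167% = 0.0119167.
While 2% of the post-interest balance exceeds $15.00, each month B ← (B·(1+r))·(1 − 0.02), i.e. B shrinks by the factor (1+r)·0.98 = 0.99168.
This holds for months 1–378. Entering month 379 the balance is $736.81; 2% of the post-interest balance is now below $15.00, so the flat $15.00 minimum applies from here.
From month 379 a fixed $15.00 at rate r clears $736.81 in 75 more payments. Total: 378 + 75 = 453 months.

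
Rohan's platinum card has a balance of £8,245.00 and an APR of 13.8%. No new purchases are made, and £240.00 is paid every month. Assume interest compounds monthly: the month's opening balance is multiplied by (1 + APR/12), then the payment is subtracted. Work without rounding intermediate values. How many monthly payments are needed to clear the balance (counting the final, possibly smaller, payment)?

44 months

Monthly rate r = 13.8%/12 = 1.15% = 0.0115.
Recurrence: B ← B·(1+r) − £240.00.
Month 1: interest £94.82; balance after payment £8,099.82.
Month 2: interest £93.15; balance after payment £7,952.97.
Closed form: n = −ln(1 − rB₀/P)/ln(1+r) = −ln(0.60493)/ln(1.0115) ≈ 43.959, so the balance reaches zero during payment 44.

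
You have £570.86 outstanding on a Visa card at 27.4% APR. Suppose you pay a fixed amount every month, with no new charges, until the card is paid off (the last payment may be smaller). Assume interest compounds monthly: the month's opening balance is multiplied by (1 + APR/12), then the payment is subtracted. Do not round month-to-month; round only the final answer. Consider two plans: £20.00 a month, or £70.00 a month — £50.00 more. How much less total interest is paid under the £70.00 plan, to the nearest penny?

£295.49

Monthly rate r = 27.4%/12 = 2.28333% = 0.0228333.
At £20.00/mo: n = ⌈−ln(1 − rB₀/P)/ln(1+r)⌉ = 47 payments (last £14.45); total interest = total paid − £570.86 = £363.59.
At £70.00/mo: 10 payments (last £8.96); total interest £68.10.
Interest saved = £363.59 − £68.10 = £295.49.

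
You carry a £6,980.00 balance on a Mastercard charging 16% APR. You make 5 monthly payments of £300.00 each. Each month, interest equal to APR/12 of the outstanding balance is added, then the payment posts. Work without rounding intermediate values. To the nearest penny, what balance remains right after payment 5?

£5,917.37

Monthly rate r = 16%/12 = 1.33333% = 0.0133333.
Each month: B ← B·(1+r) − £300.00.
Month 1: interest £93.07; balance after payment £6,773.07.
Month 2: interest £90.31; balance after payment £6,563.37.
Month 3: interest £87.51; balance after payment £6,350.89.
Month 4: interest £84.68; balance after payment £6,135.56.
Month 5: interest £81.81; balance after payment £5,917.37.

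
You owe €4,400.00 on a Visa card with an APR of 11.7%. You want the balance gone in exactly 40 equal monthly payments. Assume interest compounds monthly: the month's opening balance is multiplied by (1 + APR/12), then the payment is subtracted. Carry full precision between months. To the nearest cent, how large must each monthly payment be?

Monthly rate r = 11.7%/12 = 0.975% = 0.00975.
Level-payment amortization: P = B₀·r / (1 − (1+r)^(−n)) = 4400.00·0.00975 / (1 − 1.00975^(−40)).
Denominator 1 − (1+r)^(−40) = 0.321662969.
P = 42.9 / 0.321662969 ≈ 133.37.

€133.37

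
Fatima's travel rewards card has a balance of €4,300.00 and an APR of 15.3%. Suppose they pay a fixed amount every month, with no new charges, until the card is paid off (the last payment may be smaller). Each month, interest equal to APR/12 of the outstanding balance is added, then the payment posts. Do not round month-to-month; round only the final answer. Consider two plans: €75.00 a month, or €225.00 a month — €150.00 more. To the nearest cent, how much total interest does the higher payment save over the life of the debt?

€2,813.27

Monthly rate r = 15.3%/12 = 1.275% = 0.01275.
At €75.00/mo: n = ⌈−ln(1 − rB₀/P)/ln(1+r)⌉ = 104 payments (last €48.03); total interest = total paid − €4,300.00 = €3,473.03.
At €225.00/mo: 23 payments (last €9.76); total interest €659.76.
Interest saved = €3,473.03 − €659.76 = €2,813.27.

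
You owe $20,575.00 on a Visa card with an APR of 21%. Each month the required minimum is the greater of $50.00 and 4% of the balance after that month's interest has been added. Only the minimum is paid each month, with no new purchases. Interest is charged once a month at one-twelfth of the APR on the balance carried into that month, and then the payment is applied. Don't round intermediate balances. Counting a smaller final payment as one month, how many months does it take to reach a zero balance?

Monthly rate r = 21%/12 = 1.75% = 0.0175.
While 4% of the post-interest balance exceeds $50.00, each month B ← (B·(1+r))·(1 − 0.04), i.e. B shrinks by the factor (1+r)·0.96 = 0.9768.
This holds for months 1–121. Entering month 122 the balance is $1,201.78; 4% of the post-interest balance is now below $50.00, so the flat $50.00 minimum applies from here.
From month 122 a fixed $50.00 at rate r clears $1,201.78 in 32 more payments. Total: 121 + 32 = 153 months.

153 months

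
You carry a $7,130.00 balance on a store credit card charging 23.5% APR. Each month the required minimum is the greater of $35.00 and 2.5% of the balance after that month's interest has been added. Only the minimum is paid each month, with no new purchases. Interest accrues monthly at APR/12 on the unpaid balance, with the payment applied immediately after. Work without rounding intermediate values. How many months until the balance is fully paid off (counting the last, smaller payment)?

354 months

Monthly rate r = 23.5%/12 = 1.95833% = 0.0195833.
While 2.5% of the post-interest balance exceeds $35.00, each month B ← (B·(1+r))·(1 − 0.025), i.e. B shrinks by the factor (1+r)·0.975 = 0.99409.
This holds for months 1–279. Entering month 280 the balance is $1,365.58; 2.5% of the post-interest balance is now below $35.00, so the flat $35.00 minimum applies from here.
From month 280 a fixed $35.00 at rate r clears $1,365.58 in 75 more payments. Total: 279 + 75 = 354 months.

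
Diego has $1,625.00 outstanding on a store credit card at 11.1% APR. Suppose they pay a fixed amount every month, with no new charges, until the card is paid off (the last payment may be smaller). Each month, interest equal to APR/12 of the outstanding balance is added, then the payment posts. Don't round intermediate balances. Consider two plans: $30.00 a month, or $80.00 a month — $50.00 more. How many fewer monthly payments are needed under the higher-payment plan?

Monthly rate r = 11.1%/12 = 0.925% = 0.00925.
At $30.00/mo: n = ⌈−ln(1 − rB₀/P)/ln(1+r)⌉ = 76 payments (last $15.26); total interest = total paid − $1,625.00 = $640.26.
At $80.00/mo: 23 payments (last $48.36); total interest $183.36.
Payments saved = 76 − 23 = 53.

53 fewer payments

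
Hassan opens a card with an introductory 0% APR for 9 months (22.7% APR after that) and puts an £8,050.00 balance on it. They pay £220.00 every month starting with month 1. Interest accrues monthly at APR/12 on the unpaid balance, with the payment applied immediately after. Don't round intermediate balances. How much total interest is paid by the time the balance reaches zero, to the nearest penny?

£2,594.25

Promo months 1–9 at r₀ = 0%/12 = 0; months 10+ at r₁ = 22.7%/12 = 0.0189167.
After month 9 (no interest yet): B = £8,050.00 − 9·£220.00 = £6,070.00.
Then at r₁ with £220.00/mo: n₂ = −ln(1 − r₁·B/P)/ln(1+r₁) ≈ 39.38 → 40 more payments.
Total paid = 48·£220.00 + £84.25 = £10,644.25; interest = £10,644.25 − £8,050.00 = £2,594.25.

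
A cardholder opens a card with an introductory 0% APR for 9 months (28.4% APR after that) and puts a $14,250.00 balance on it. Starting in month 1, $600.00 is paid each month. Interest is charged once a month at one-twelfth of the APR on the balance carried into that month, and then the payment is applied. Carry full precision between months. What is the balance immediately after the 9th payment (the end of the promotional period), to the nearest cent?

$8,850.00

Promo months 1–9 at r₀ = 0%/12 = 0; months 10+ at r₁ = 28.4%/12 = 0.0236667.
After month 9 (no interest yet): B = $14,250.00 − 9·$600.00 = $8,850.00.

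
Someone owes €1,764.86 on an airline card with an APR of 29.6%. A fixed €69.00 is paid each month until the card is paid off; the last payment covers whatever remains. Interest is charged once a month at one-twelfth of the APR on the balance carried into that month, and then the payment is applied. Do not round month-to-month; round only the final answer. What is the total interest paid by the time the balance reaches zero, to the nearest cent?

€1,057.61

Monthly rate r = 29.6%/12 = 2.46667% = 0.0246667.
Payoff takes n = ⌈−ln(1 − rB₀/P)/ln(1+r)⌉ = ⌈40.904⌉ = 41 payments; the last is €62.47.
Total paid = 40·€69.00 + €62.47 = €2,822.47.
Total interest = total paid − principal = €2,822.47 − €1,764.86 = €1,057.61.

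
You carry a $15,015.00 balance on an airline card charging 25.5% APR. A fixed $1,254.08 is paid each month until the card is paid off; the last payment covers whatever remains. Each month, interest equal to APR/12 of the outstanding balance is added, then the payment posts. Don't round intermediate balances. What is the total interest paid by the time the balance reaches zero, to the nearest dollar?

$2,496

Monthly rate r = 25.5%/12 = 2.125% = 0.02125.
Payoff takes n = ⌈−ln(1 − rB₀/P)/ln(1+r)⌉ = ⌈13.963⌉ = 14 payments; the last is $1,207.78.
Total paid = 13·$1,254.08 + $1,207.78 = $17,510.82.
Total interest = total paid − principal = $17,510.82 − $15,015.00 = $2,495.82.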